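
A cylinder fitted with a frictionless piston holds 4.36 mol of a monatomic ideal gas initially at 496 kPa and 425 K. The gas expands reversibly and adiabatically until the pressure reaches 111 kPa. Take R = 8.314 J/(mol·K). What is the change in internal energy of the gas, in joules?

V₁ = nRT₁/P₁ = 4.36×8.314×425/496 = 31.1 L.
Adiabatic: T₂/T₁ = (P₂/P₁)^((γ−1)/γ) ⇒ T₂ = 425×(0.224)^0.400 = 234 K; V₂ = 76.3 L.
For an ideal gas ΔU = nCvΔT with Cv = (3/2)R = 12.5 J/(mol·K).
ΔU = 4.36×12.5×(234−425) = -10400 J.

-10400 J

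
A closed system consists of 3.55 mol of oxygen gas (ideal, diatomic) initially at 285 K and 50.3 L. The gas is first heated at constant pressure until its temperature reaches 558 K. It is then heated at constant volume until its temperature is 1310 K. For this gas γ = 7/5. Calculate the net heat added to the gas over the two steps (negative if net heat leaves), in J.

83700 J

P₁ = nRT₁/V₁ = 3.55×8.314×285/50.3 = 167 kPa.
Step 1 — Isobaric: P stays 167 kPa; V/T = const ⇒ T₂ = 558 K, V₂ = 98.5 L.
W = PΔV = 167×(98.5−50.3) kPa·L = 8060 J.
ΔU = nCvΔT = 3.55×20.8×(558−285) = 20100 J.
Q = ΔU + W = nCpΔT = 28200 J.
State after step 1: P = 167 kPa, V = 98.5 L, T = 558 K.
Step 2 — Isochoric: V stays 98.5 L; P/T = const ⇒ T₂ = 1310 K, P₂ = 393 kPa.
W = 0 (no volume change).
ΔU = nCvΔT = 3.55×20.8×(1310−558) = 55500 J.
Q = ΔU = 55500 J.
Net over both steps: W = 8060 J, Q = 83700 J, ΔU = 75600 J.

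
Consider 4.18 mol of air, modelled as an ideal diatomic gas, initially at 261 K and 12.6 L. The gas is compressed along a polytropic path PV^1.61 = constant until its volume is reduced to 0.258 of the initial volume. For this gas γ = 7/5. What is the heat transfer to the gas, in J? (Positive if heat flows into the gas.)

10000 J

P₁ = nRT₁/V₁ = 4.18×8.314×261/12.6 = 720 kPa.
Polytropic n=1.61: T₂ = T₁(V₁/V₂)^(n−1) = 261×(3.88)^0.61 = 596 K; P₂ = P₁(V₁/V₂)^n = 6380 kPa.
W = (P₁V₁−P₂V₂)/(n−1) = (720×12.6−6380×3.25)/0.61 = -19100 J.
ΔU = nCvΔT = 4.18×20.8×(596−261) = 29100 J.
Q = ΔU + W = 10000 J.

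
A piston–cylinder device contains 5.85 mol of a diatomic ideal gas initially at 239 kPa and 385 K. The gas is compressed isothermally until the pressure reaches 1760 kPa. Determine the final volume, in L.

10.6 L

V₁ = nRT₁/P₁ = 5.85×8.314×385/239 = 78.3 L.
Isothermal: T stays 385 K; PV = const ⇒ V₂ = 10.6 L, P₂ = 1760 kPa.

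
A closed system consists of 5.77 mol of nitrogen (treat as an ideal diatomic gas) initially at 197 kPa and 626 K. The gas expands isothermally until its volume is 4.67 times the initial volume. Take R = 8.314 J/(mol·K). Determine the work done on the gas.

-46300 J

V₁ = nRT₁/P₁ = 5.77×8.314×626/197 = 152 L.
Isothermal: T stays 626 K; PV = const ⇒ V₂ = 712 L, P₂ = 42.2 kPa.
W = nRT ln(V₂/V₁) = 5.77×8.314×626×ln(4.67) = 46300 J.
Work done on the gas = −W_by = -46300 J.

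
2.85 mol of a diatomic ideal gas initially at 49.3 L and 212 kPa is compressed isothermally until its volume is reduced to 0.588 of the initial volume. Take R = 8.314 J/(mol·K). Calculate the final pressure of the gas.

T₁ = P₁V₁/(nR) = 212×49.3/(2.85×8.314) = 441 K.
Isothermal: T stays 441 K; PV = const ⇒ V₂ = 29.0 L, P₂ = 361 kPa.

361 kPa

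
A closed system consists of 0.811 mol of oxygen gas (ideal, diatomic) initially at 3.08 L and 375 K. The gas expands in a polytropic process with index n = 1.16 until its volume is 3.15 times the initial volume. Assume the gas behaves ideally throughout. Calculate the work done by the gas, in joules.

P₁ = nRT₁/V₁ = 0.811×8.314×375/3.08 = 821 kPa.
Polytropic n=1.16: T₂ = T₁(V₁/V₂)^(n−1) = 375×(0.317)^0.16 = 312 K; P₂ = P₁(V₁/V₂)^n = 217 kPa.
W = (P₁V₁−P₂V₂)/(n−1) = (821×3.08−217×9.70)/0.16 = 2650 J.

2650 J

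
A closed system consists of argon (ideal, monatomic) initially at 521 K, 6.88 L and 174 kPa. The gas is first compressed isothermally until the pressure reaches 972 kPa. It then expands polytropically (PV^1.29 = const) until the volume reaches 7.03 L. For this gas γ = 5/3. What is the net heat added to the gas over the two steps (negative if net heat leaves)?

-1130 J

n = P₁V₁/(RT₁) = 174×6.88/(8.314×521) = 0.276 mol.
Step 1 — Isothermal: T stays 521 K; PV = const ⇒ V₂ = 1.23 L, P₂ = 972 kPa.
ΔU = 0 (ideal gas, T constant).
W = nRT ln(V₂/V₁) = 0.276×8.314×521×ln(0.179) = -2060 J.
Q = ΔU + W = -2060 J.
State after step 1: P = 972 kPa, V = 1.23 L, T = 521 K.
Step 2 — Polytropic n=1.29: T₂ = T₁(V₁/V₂)^(n−1) = 521×(0.175)^0.29 = 314 K; P₂ = P₁(V₁/V₂)^n = 103 kPa.
W = (P₁V₁−P₂V₂)/(n−1) = (972×1.23−103×7.03)/0.29 = 1640 J.
ΔU = nCvΔT = 0.276×12.5×(314−521) = -712 J.
Q = ΔU + W = 925 J.
Net over both steps: W = -422 J, Q = -1130 J, ΔU = -712 J.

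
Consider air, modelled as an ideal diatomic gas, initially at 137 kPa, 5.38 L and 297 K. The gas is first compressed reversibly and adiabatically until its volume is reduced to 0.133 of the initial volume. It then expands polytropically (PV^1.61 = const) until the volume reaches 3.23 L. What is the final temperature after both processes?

265 K

n = P₁V₁/(RT₁) = 137×5.38/(8.314×297) = 0.298 mol.
Step 1 — Adiabatic: TV^(γ−1) = const ⇒ T₂ = 297×(7.52)^0.400 = 666 K; PV^γ = const ⇒ P₂ = 2310 kPa.
ΔU = nCvΔT = 0.298×20.8×(666−297) = 2290 J.
Q = 0 for an adiabatic process, so W = −ΔU = -2290 J.
State after step 1: P = 2310 kPa, V = 0.716 L, T = 666 K.
Step 2 — Polytropic n=1.61: T₂ = T₁(V₁/V₂)^(n−1) = 666×(0.222)^0.61 = 265 K; P₂ = P₁(V₁/V₂)^n = 204 kPa.
W = (P₁V₁−P₂V₂)/(n−1) = (2310×0.716−204×3.23)/0.61 = 1630 J.
ΔU = nCvΔT = 0.298×20.8×(265−666) = -2480 J.
Q = ΔU + W = -855 J.
Net over both steps: W = -659 J, Q = -855 J, ΔU = -196 J.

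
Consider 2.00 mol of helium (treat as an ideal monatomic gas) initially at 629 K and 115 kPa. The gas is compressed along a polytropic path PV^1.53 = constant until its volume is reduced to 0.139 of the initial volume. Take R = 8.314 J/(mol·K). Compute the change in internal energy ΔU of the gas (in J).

29000 J

V₁ = nRT₁/P₁ = 2.00×8.314×629/115 = 90.9 L.
Polytropic n=1.53: T₂ = T₁(V₁/V₂)^(n−1) = 629×(7.19)^0.53 = 1790 K; P₂ = P₁(V₁/V₂)^n = 2350 kPa.
For an ideal gas ΔU = nCvΔT with Cv = (3/2)R = 12.5 J/(mol·K).
ΔU = 2.00×12.5×(1790−629) = 29000 J.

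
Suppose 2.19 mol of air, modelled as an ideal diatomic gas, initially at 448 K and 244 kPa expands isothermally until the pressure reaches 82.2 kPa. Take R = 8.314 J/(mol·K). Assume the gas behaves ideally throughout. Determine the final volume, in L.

99.2 L

V₁ = nRT₁/P₁ = 2.19×8.314×448/244 = 33.4 L.
Isothermal: T stays 448 K; PV = const ⇒ V₂ = 99.2 L, P₂ = 82.2 kPa.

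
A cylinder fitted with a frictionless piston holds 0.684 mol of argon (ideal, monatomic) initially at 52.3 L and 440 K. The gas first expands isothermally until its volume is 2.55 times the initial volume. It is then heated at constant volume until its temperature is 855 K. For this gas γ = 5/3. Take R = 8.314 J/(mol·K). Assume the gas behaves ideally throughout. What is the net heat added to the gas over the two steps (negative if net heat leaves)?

5880 J

P₁ = nRT₁/V₁ = 0.684×8.314×440/52.3 = 47.8 kPa.
Step 1 — Isothermal: T stays 440 K; PV = const ⇒ V₂ = 133 L, P₂ = 18.8 kPa.
ΔU = 0 (ideal gas, T constant).
W = nRT ln(V₂/V₁) = 0.684×8.314×440×ln(2.55) = 2340 J.
Q = ΔU + W = 2340 J.
State after step 1: P = 18.8 kPa, V = 133 L, T = 440 K.
Step 2 — Isochoric: V stays 133 L; P/T = const ⇒ T₂ = 855 K, P₂ = 36.5 kPa.
W = 0 (no volume change).
ΔU = nCvΔT = 0.684×12.5×(855−440) = 3540 J.
Q = ΔU = 3540 J.
Net over both steps: W = 2340 J, Q = 5880 J, ΔU = 3540 J.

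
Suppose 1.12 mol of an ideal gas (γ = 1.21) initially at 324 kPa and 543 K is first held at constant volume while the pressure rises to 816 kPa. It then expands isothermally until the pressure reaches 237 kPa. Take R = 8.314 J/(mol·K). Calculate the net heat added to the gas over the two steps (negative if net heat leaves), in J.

52300 J

V₁ = nRT₁/P₁ = 1.12×8.314×543/324 = 15.6 L.
Step 1 — Isochoric: V stays 15.6 L; P/T = const ⇒ T₂ = 1370 K, P₂ = 816 kPa.
W = 0 (no volume change).
ΔU = nCvΔT = 1.12×39.6×(1370−543) = 36600 J.
Q = ΔU = 36600 J.
State after step 1: P = 816 kPa, V = 15.6 L, T = 1370 K.
Step 2 — Isothermal: T stays 1370 K; PV = const ⇒ V₂ = 53.7 L, P₂ = 237 kPa.
ΔU = 0 (ideal gas, T constant).
W = nRT ln(V₂/V₁) = 1.12×8.314×1370×ln(3.44) = 15700 J.
Q = ΔU + W = 15700 J.
Net over both steps: W = 15700 J, Q = 52300 J, ΔU = 36600 J.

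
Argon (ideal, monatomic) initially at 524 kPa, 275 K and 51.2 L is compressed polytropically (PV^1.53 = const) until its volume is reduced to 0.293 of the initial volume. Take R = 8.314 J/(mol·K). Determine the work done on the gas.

n = P₁V₁/(RT₁) = 524×51.2/(8.314×275) = 11.7 mol.
Polytropic n=1.53: T₂ = T₁(V₁/V₂)^(n−1) = 275×(3.41)^0.53 = 527 K; P₂ = P₁(V₁/V₂)^n = 3430 kPa.
W = (P₁V₁−P₂V₂)/(n−1) = (524×51.2−3430×15.0)/0.53 = -46400 J.
Work done on the gas = −W_by = 46400 J.

46400 J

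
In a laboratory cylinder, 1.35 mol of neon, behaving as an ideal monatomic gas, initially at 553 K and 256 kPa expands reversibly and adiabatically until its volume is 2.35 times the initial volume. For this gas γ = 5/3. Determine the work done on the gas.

-4040 J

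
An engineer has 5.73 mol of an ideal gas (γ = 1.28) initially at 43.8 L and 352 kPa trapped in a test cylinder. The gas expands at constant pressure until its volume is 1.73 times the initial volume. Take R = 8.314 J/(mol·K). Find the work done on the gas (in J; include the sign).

-11300 J

T₁ = P₁V₁/(nR) = 352×43.8/(5.73×8.314) = 324 K.
Isobaric: P stays 352 kPa; V/T = const ⇒ T₂ = 560 K, V₂ = 75.8 L.
W = PΔV = 352×(75.8−43.8) kPa·L = 11300 J.
Work done on the gas = −W_by = -11300 J.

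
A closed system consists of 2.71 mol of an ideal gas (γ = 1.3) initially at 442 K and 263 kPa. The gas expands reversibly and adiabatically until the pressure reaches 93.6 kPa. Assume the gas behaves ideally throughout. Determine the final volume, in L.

83.8 L

V₁ = nRT₁/P₁ = 2.71×8.314×442/263 = 37.9 L.
Adiabatic: T₂/T₁ = (P₂/P₁)^((γ−1)/γ) ⇒ T₂ = 442×(0.356)^0.231 = 348 K; V₂ = 83.8 L.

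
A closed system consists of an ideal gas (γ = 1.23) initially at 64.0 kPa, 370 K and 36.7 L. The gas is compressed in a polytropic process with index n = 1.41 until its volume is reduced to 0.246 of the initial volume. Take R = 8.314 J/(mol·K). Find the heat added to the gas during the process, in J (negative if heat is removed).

3480 J

n = P₁V₁/(RT₁) = 64.0×36.7/(8.314×370) = 0.764 mol.
Polytropic n=1.41: T₂ = T₁(V₁/V₂)^(n−1) = 370×(4.07)^0.41 = 658 K; P₂ = P₁(V₁/V₂)^n = 462 kPa.
W = (P₁V₁−P₂V₂)/(n−1) = (64.0×36.7−462×9.03)/0.41 = -4450 J.
ΔU = nCvΔT = 0.764×36.1×(658−370) = 7940 J.
Q = ΔU + W = 3480 J.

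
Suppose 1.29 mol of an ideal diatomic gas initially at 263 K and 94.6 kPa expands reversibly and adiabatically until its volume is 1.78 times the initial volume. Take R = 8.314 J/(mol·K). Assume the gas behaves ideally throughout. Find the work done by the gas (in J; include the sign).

1450 J

V₁ = nRT₁/P₁ = 1.29×8.314×263/94.6 = 29.8 L.
Adiabatic: TV^(γ−1) = const ⇒ T₂ = 263×(0.562)^0.400 = 209 K; PV^γ = const ⇒ P₂ = 42.2 kPa.
ΔU = nCvΔT = 1.29×20.8×(209−263) = -1450 J.
Q = 0 for an adiabatic process, so W = −ΔU = 1450 J.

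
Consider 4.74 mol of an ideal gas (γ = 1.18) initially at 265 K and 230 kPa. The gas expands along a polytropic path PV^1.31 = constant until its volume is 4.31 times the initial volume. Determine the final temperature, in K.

168 K

V₁ = nRT₁/P₁ = 4.74×8.314×265/230 = 45.4 L.
Polytropic n=1.31: T₂ = T₁(V₁/V₂)^(n−1) = 265×(0.232)^0.31 = 168 K; P₂ = P₁(V₁/V₂)^n = 33.9 kPa.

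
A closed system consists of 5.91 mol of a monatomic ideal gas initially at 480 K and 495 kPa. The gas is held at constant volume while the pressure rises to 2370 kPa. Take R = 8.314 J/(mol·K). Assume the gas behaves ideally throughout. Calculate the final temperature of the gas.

2300 K

V₁ = nRT₁/P₁ = 5.91×8.314×480/495 = 47.6 L.
Isochoric: V stays 47.6 L; P/T = const ⇒ T₂ = 2300 K, P₂ = 2370 kPa.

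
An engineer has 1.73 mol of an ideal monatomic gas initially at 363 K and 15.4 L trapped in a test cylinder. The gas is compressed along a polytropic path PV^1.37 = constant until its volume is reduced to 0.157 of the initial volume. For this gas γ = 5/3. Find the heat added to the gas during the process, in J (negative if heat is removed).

-6180 J

P₁ = nRT₁/V₁ = 1.73×8.314×363/15.4 = 339 kPa.
Polytropic n=1.37: T₂ = T₁(V₁/V₂)^(n−1) = 363×(6.37)^0.37 = 720 K; P₂ = P₁(V₁/V₂)^n = 4280 kPa.
W = (P₁V₁−P₂V₂)/(n−1) = (339×15.4−4280×2.42)/0.37 = -13900 J.
ΔU = nCvΔT = 1.73×12.5×(720−363) = 7710 J.
Q = ΔU + W = -6180 J.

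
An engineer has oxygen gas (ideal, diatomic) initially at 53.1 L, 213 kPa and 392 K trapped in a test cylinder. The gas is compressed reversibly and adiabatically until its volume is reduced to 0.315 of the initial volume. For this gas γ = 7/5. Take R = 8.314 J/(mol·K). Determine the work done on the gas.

16600 J

n = P₁V₁/(RT₁) = 213×53.1/(8.314×392) = 3.47 mol.
Adiabatic: TV^(γ−1) = const ⇒ T₂ = 392×(3.17)^0.400 = 622 K; PV^γ = const ⇒ P₂ = 1070 kPa.
ΔU = nCvΔT = 3.47×20.8×(622−392) = 16600 J.
Q = 0 for an adiabatic process, so W = −ΔU = -16600 J.
Work done on the gas = −W_by = 16600 J.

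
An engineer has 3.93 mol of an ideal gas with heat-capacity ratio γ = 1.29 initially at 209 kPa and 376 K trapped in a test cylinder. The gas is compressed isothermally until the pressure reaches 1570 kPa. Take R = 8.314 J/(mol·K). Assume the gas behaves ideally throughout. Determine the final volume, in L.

V₁ = nRT₁/P₁ = 3.93×8.314×376/209 = 58.8 L.
Isothermal: T stays 376 K; PV = const ⇒ V₂ = 7.83 L, P₂ = 1570 kPa.

7.83 L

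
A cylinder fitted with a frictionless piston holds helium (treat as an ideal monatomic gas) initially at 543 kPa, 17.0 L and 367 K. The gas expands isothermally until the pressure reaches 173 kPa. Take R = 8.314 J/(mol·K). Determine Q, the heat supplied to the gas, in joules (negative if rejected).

n = P₁V₁/(RT₁) = 543×17.0/(8.314×367) = 3.03 mol.
Isothermal: T stays 367 K; PV = const ⇒ V₂ = 53.4 L, P₂ = 173 kPa.
ΔU = 0 (ideal gas, T constant).
W = nRT ln(V₂/V₁) = 3.03×8.314×367×ln(3.14) = 10600 J.
Q = ΔU + W = 10600 J.

10600 J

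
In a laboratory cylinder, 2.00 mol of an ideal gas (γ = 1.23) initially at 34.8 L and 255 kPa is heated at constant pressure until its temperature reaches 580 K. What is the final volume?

37.8 L

T₁ = P₁V₁/(nR) = 255×34.8/(2.00×8.314) = 534 K.
Isobaric: P stays 255 kPa; V/T = const ⇒ T₂ = 580 K, V₂ = 37.8 L.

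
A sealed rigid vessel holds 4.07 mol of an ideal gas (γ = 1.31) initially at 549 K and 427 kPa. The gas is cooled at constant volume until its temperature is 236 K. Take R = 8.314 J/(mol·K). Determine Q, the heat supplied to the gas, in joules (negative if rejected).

-34200 J

V₁ = nRT₁/P₁ = 4.07×8.314×549/427 = 43.5 L.
Isochoric: V stays 43.5 L; P/T = const ⇒ T₂ = 236 K, P₂ = 184 kPa.
W = 0 (no volume change).
ΔU = nCvΔT = 4.07×26.8×(236−549) = -34200 J.
Q = ΔU = -34200 J.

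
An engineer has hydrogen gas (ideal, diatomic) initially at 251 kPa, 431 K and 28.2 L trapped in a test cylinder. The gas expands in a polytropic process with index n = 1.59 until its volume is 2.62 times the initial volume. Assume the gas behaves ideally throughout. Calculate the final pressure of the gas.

54.3 kPa

Polytropic n=1.59: T₂ = T₁(V₁/V₂)^(n−1) = 431×(0.382)^0.59 = 244 K; P₂ = P₁(V₁/V₂)^n = 54.3 kPa.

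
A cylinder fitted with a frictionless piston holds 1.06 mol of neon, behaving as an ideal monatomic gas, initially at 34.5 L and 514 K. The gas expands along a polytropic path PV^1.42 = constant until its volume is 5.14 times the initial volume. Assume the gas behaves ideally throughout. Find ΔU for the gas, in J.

-3380 J

P₁ = nRT₁/V₁ = 1.06×8.314×514/34.5 = 131 kPa.
Polytropic n=1.42: T₂ = T₁(V₁/V₂)^(n−1) = 514×(0.195)^0.42 = 258 K; P₂ = P₁(V₁/V₂)^n = 12.8 kPa.
For an ideal gas ΔU = nCvΔT with Cv = (3/2)R = 12.5 J/(mol·K).
ΔU = 1.06×12.5×(258−514) = -3380 J.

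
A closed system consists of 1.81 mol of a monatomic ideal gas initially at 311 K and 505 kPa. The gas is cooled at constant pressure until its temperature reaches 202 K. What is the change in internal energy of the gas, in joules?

-2460 J

V₁ = nRT₁/P₁ = 1.81×8.314×311/505 = 9.27 L.
Isobaric: P stays 505 kPa; V/T = const ⇒ T₂ = 202 K, V₂ = 6.02 L.
For an ideal gas ΔU = nCvΔT with Cv = (3/2)R = 12.5 J/(mol·K).
ΔU = 1.81×12.5×(202−311) = -2460 J.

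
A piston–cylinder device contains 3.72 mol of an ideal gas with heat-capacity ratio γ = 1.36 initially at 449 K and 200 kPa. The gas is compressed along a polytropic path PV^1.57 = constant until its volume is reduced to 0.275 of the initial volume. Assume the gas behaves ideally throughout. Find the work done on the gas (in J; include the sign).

V₁ = nRT₁/P₁ = 3.72×8.314×449/200 = 69.4 L.
Polytropic n=1.57: T₂ = T₁(V₁/V₂)^(n−1) = 449×(3.64)^0.57 = 937 K; P₂ = P₁(V₁/V₂)^n = 1520 kPa.
W = (P₁V₁−P₂V₂)/(n−1) = (200×69.4−1520×19.1)/0.57 = -26500 J.
Work done on the gas = −W_by = 26500 J.

26500 J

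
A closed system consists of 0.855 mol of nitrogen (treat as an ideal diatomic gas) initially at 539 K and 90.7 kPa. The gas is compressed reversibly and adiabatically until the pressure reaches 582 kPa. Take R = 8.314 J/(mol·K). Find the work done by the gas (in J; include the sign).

-6710 J

V₁ = nRT₁/P₁ = 0.855×8.314×539/90.7 = 42.2 L.
Adiabatic: T₂/T₁ = (P₂/P₁)^((γ−1)/γ) ⇒ T₂ = 539×(6.42)^0.286 = 917 K; V₂ = 11.2 L.
ΔU = nCvΔT = 0.855×20.8×(917−539) = 6710 J.
Q = 0 for an adiabatic process, so W = −ΔU = -6710 J.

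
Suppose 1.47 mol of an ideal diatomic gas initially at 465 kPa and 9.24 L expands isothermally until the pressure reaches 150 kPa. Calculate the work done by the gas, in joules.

4860 J

T₁ = P₁V₁/(nR) = 465×9.24/(1.47×8.314) = 352 K.
Isothermal: T stays 352 K; PV = const ⇒ V₂ = 28.6 L, P₂ = 150 kPa.
W = nRT ln(V₂/V₁) = 1.47×8.314×352×ln(3.10) = 4860 J.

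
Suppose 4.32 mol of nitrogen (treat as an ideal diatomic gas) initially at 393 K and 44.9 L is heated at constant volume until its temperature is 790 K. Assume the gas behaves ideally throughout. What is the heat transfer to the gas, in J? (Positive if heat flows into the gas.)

35600 J

P₁ = nRT₁/V₁ = 4.32×8.314×393/44.9 = 314 kPa.
Isochoric: V stays 44.9 L; P/T = const ⇒ T₂ = 790 K, P₂ = 632 kPa.
W = 0 (no volume change).
ΔU = nCvΔT = 4.32×20.8×(790−393) = 35600 J.
Q = ΔU = 35600 J.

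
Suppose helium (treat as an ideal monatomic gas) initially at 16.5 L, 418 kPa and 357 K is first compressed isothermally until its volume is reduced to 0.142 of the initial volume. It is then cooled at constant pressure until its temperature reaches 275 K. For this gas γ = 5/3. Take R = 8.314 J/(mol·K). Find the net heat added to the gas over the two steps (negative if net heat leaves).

n = P₁V₁/(RT₁) = 418×16.5/(8.314×357) = 2.32 mol.
Step 1 — Isothermal: T stays 357 K; PV = const ⇒ V₂ = 2.34 L, P₂ = 2940 kPa.
ΔU = 0 (ideal gas, T constant).
W = nRT ln(V₂/V₁) = 2.32×8.314×357×ln(0.142) = -13500 J.
Q = ΔU + W = -13500 J.
State after step 1: P = 2940 kPa, V = 2.34 L, T = 357 K.
Step 2 — Isobaric: P stays 2940 kPa; V/T = const ⇒ T₂ = 275 K, V₂ = 1.80 L.
W = PΔV = 2940×(1.80−2.34) kPa·L = -1580 J.
ΔU = nCvΔT = 2.32×12.5×(275−357) = -2380 J.
Q = ΔU + W = nCpΔT = -3960 J.
Net over both steps: W = -15000 J, Q = -17400 J, ΔU = -2380 J.

-17400 J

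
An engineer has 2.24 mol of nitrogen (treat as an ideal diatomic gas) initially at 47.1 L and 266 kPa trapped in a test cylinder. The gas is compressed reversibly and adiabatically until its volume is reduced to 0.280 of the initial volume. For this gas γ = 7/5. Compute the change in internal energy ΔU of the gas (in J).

20800 J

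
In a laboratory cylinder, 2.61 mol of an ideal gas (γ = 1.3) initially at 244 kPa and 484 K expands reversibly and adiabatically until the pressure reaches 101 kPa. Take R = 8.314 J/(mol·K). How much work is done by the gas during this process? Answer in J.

6450 J

V₁ = nRT₁/P₁ = 2.61×8.314×484/244 = 43.0 L.
Adiabatic: T₂/T₁ = (P₂/P₁)^((γ−1)/γ) ⇒ T₂ = 484×(0.414)^0.231 = 395 K; V₂ = 84.8 L.
ΔU = nCvΔT = 2.61×27.7×(395−484) = -6450 J.
Q = 0 for an adiabatic process, so W = −ΔU = 6450 J.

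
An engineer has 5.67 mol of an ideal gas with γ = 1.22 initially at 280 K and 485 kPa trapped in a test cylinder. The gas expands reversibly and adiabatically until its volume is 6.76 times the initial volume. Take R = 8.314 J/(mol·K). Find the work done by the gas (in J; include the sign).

V₁ = nRT₁/P₁ = 5.67×8.314×280/485 = 27.2 L.
Adiabatic: TV^(γ−1) = const ⇒ T₂ = 280×(0.148)^0.220 = 184 K; PV^γ = const ⇒ P₂ = 47.1 kPa.
ΔU = nCvΔT = 5.67×37.8×(184−280) = -20600 J.
Q = 0 for an adiabatic process, so W = −ΔU = 20600 J.

20600 J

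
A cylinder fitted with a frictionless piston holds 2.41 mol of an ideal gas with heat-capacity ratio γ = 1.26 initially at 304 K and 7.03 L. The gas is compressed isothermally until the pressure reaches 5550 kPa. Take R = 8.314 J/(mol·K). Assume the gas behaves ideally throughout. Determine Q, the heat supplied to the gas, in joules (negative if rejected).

-11300 J

P₁ = nRT₁/V₁ = 2.41×8.314×304/7.03 = 866 kPa.
Isothermal: T stays 304 K; PV = const ⇒ V₂ = 1.10 L, P₂ = 5550 kPa.
ΔU = 0 (ideal gas, T constant).
W = nRT ln(V₂/V₁) = 2.41×8.314×304×ln(0.156) = -11300 J.
Q = ΔU + W = -11300 J.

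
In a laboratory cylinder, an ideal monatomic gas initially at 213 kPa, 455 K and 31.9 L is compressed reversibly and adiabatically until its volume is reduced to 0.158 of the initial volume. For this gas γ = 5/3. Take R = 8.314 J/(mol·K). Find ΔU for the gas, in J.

24700 J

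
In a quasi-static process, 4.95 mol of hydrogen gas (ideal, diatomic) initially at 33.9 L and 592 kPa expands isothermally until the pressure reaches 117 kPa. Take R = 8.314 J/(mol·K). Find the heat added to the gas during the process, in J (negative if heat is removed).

T₁ = P₁V₁/(nR) = 592×33.9/(4.95×8.314) = 488 K.
Isothermal: T stays 488 K; PV = const ⇒ V₂ = 172 L, P₂ = 117 kPa.
ΔU = 0 (ideal gas, T constant).
W = nRT ln(V₂/V₁) = 4.95×8.314×488×ln(5.06) = 32500 J.
Q = ΔU + W = 32500 J.

32500 J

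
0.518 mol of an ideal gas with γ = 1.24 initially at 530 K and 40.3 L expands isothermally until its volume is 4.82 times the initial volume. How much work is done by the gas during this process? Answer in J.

3590 J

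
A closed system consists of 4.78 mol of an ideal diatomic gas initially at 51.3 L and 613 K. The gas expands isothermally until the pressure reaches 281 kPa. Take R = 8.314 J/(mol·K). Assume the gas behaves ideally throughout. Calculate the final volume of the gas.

86.7 L

P₁ = nRT₁/V₁ = 4.78×8.314×613/51.3 = 475 kPa.
Isothermal: T stays 613 K; PV = const ⇒ V₂ = 86.7 L, P₂ = 281 kPa.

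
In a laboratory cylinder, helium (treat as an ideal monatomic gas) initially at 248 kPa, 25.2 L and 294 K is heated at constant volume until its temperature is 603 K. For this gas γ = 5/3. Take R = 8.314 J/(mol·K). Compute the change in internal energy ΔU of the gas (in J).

n = P₁V₁/(RT₁) = 248×25.2/(8.314×294) = 2.56 mol.
Isochoric: V stays 25.2 L; P/T = const ⇒ T₂ = 603 K, P₂ = 509 kPa.
For an ideal gas ΔU = nCvΔT with Cv = (3/2)R = 12.5 J/(mol·K).
ΔU = 2.56×12.5×(603−294) = 9850 J.

9850 J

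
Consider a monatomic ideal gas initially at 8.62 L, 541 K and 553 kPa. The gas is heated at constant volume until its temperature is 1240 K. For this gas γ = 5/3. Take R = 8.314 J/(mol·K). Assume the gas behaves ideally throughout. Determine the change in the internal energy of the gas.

9240 J

n = P₁V₁/(RT₁) = 553×8.62/(8.314×541) = 1.06 mol.
Isochoric: V stays 8.62 L; P/T = const ⇒ T₂ = 1240 K, P₂ = 1270 kPa.
For an ideal gas ΔU = nCvΔT with Cv = (3/2)R = 12.5 J/(mol·K).
ΔU = 1.06×12.5×(1240−541) = 9240 J.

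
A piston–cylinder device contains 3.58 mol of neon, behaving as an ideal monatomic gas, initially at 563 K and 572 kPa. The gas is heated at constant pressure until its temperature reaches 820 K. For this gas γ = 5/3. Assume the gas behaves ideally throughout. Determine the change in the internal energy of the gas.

11500 J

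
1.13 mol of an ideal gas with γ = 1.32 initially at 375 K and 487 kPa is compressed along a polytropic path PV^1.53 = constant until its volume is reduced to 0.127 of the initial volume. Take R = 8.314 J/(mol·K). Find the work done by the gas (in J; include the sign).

-13200 J

V₁ = nRT₁/P₁ = 1.13×8.314×375/487 = 7.23 L.
Polytropic n=1.53: T₂ = T₁(V₁/V₂)^(n−1) = 375×(7.87)^0.53 = 1120 K; P₂ = P₁(V₁/V₂)^n = 11400 kPa.
W = (P₁V₁−P₂V₂)/(n−1) = (487×7.23−11400×0.919)/0.53 = -13200 J.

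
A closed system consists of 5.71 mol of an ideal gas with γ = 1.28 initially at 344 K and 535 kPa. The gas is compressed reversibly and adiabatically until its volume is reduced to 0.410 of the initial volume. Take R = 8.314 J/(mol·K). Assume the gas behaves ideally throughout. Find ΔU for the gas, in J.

V₁ = nRT₁/P₁ = 5.71×8.314×344/535 = 30.5 L.
Adiabatic: TV^(γ−1) = const ⇒ T₂ = 344×(2.44)^0.280 = 442 K; PV^γ = const ⇒ P₂ = 1670 kPa.
For an ideal gas ΔU = nCvΔT with Cv = R/(γ−1) = 29.7 J/(mol·K).
ΔU = 5.71×29.7×(442−344) = 16500 J.

16500 J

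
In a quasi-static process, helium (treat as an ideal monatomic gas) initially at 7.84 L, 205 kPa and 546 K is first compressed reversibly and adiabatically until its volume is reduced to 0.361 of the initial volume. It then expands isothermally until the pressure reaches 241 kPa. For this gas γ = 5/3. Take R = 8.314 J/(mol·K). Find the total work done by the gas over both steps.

2530 J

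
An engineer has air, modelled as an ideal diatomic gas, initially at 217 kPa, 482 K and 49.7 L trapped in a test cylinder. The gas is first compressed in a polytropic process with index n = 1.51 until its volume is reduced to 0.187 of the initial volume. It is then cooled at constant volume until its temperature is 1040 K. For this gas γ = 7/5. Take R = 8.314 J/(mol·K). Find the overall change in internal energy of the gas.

n = P₁V₁/(RT₁) = 217×49.7/(8.314×482) = 2.69 mol.
Step 1 — Polytropic n=1.51: T₂ = T₁(V₁/V₂)^(n−1) = 482×(5.35)^0.51 = 1130 K; P₂ = P₁(V₁/V₂)^n = 2730 kPa.
W = (P₁V₁−P₂V₂)/(n−1) = (217×49.7−2730×9.29)/0.51 = -28600 J.
ΔU = nCvΔT = 2.69×20.8×(1130−482) = 36400 J.
Q = ΔU + W = 7860 J.
State after step 1: P = 2730 kPa, V = 9.29 L, T = 1130 K.
Step 2 — Isochoric: V stays 9.29 L; P/T = const ⇒ T₂ = 1040 K, P₂ = 2500 kPa.
W = 0 (no volume change).
ΔU = nCvΔT = 2.69×20.8×(1040−1130) = -5230 J.
Q = ΔU = -5230 J.
Net over both steps: W = -28600 J, Q = 2630 J, ΔU = 31200 J.

31200 J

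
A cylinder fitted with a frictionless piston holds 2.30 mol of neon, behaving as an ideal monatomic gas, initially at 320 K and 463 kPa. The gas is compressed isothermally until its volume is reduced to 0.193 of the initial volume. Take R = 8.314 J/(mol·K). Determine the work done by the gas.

V₁ = nRT₁/P₁ = 2.30×8.314×320/463 = 13.2 L.
Isothermal: T stays 320 K; PV = const ⇒ V₂ = 2.55 L, P₂ = 2400 kPa.
W = nRT ln(V₂/V₁) = 2.30×8.314×320×ln(0.193) = -10100 J.

-10100 J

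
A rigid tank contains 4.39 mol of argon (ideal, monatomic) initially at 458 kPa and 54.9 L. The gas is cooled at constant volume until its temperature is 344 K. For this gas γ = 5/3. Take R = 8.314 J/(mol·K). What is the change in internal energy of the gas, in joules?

-18900 J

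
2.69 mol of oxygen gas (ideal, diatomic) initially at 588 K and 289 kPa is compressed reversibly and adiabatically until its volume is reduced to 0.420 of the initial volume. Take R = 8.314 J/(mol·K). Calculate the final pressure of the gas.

974 kPa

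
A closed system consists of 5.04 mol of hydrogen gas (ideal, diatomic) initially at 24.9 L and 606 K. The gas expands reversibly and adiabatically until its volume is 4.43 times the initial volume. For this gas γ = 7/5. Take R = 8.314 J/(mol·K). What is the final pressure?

P₁ = nRT₁/V₁ = 5.04×8.314×606/24.9 = 1020 kPa.
Adiabatic: TV^(γ−1) = const ⇒ T₂ = 606×(0.226)^0.400 = 334 K; PV^γ = const ⇒ P₂ = 127 kPa.

127 kPa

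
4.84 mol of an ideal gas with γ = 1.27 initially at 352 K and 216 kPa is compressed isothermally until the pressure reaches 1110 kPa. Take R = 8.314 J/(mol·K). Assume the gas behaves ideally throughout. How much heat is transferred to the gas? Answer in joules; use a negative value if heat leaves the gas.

V₁ = nRT₁/P₁ = 4.84×8.314×352/216 = 65.6 L.
Isothermal: T stays 352 K; PV = const ⇒ V₂ = 12.8 L, P₂ = 1110 kPa.
ΔU = 0 (ideal gas, T constant).
W = nRT ln(V₂/V₁) = 4.84×8.314×352×ln(0.195) = -23200 J.
Q = ΔU + W = -23200 J.

-23200 J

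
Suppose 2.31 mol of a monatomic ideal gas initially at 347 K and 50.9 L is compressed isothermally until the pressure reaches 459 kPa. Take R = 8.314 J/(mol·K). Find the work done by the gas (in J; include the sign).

-8360 J

P₁ = nRT₁/V₁ = 2.31×8.314×347/50.9 = 131 kPa.
Isothermal: T stays 347 K; PV = const ⇒ V₂ = 14.5 L, P₂ = 459 kPa.
W = nRT ln(V₂/V₁) = 2.31×8.314×347×ln(0.285) = -8360 J.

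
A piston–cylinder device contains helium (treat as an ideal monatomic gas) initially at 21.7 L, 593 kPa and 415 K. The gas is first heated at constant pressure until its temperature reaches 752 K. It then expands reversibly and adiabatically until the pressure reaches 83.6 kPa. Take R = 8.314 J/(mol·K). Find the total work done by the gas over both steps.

n = P₁V₁/(RT₁) = 593×21.7/(8.314×415) = 3.73 mol.
Step 1 — Isobaric: P stays 593 kPa; V/T = const ⇒ T₂ = 752 K, V₂ = 39.3 L.
W = PΔV = 593×(39.3−21.7) kPa·L = 10400 J.
ΔU = nCvΔT = 3.73×12.5×(752−415) = 15700 J.
Q = ΔU + W = nCpΔT = 26100 J.
State after step 1: P = 593 kPa, V = 39.3 L, T = 752 K.
Step 2 — Adiabatic: T₂/T₁ = (P₂/P₁)^((γ−1)/γ) ⇒ T₂ = 752×(0.141)^0.400 = 343 K; V₂ = 127 L.
ΔU = nCvΔT = 3.73×12.5×(343−752) = -19000 J.
Q = 0 for an adiabatic process, so W = −ΔU = 19000 J.
Net over both steps: W = 29500 J, Q = 26100 J, ΔU = -3330 J.

29500 J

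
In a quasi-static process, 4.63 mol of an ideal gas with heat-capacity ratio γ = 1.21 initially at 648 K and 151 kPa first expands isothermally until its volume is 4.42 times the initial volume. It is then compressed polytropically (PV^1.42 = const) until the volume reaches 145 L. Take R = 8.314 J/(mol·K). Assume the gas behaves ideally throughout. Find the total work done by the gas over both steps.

V₁ = nRT₁/P₁ = 4.63×8.314×648/151 = 165 L.
Step 1 — Isothermal: T stays 648 K; PV = const ⇒ V₂ = 730 L, P₂ = 34.2 kPa.
ΔU = 0 (ideal gas, T constant).
W = nRT ln(V₂/V₁) = 4.63×8.314×648×ln(4.42) = 37100 J.
Q = ΔU + W = 37100 J.
State after step 1: P = 34.2 kPa, V = 730 L, T = 648 K.
Step 2 — Polytropic n=1.42: T₂ = T₁(V₁/V₂)^(n−1) = 648×(5.04)^0.42 = 1280 K; P₂ = P₁(V₁/V₂)^n = 339 kPa.
W = (P₁V₁−P₂V₂)/(n−1) = (34.2×730−339×145)/0.42 = -57700 J.
ΔU = nCvΔT = 4.63×39.6×(1280−648) = 115000 J.
Q = ΔU + W = 57700 J.
Net over both steps: W = -20600 J, Q = 94800 J, ΔU = 115000 J.

-20600 J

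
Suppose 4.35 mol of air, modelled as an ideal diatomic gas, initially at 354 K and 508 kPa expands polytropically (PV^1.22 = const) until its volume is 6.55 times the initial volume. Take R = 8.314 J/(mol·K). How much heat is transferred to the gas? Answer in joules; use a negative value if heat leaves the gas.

V₁ = nRT₁/P₁ = 4.35×8.314×354/508 = 25.2 L.
Polytropic n=1.22: T₂ = T₁(V₁/V₂)^(n−1) = 354×(0.153)^0.22 = 234 K; P₂ = P₁(V₁/V₂)^n = 51.3 kPa.
W = (P₁V₁−P₂V₂)/(n−1) = (508×25.2−51.3×165)/0.22 = 19700 J.
ΔU = nCvΔT = 4.35×20.8×(234−354) = -10800 J.
Q = ΔU + W = 8870 J.

8870 J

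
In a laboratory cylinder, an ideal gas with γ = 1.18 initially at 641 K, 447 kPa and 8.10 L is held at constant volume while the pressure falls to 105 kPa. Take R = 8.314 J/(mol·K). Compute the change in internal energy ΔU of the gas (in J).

-15400 J

n = P₁V₁/(RT₁) = 447×8.10/(8.314×641) = 0.679 mol.
Isochoric: V stays 8.10 L; P/T = const ⇒ T₂ = 151 K, P₂ = 105 kPa.
For an ideal gas ΔU = nCvΔT with Cv = R/(γ−1) = 46.2 J/(mol·K).
ΔU = 0.679×46.2×(151−641) = -15400 J.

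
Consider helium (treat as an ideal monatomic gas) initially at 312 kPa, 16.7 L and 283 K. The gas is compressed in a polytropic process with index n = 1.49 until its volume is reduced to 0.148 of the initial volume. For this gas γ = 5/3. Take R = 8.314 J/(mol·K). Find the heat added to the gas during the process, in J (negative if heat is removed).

-4370 J

n = P₁V₁/(RT₁) = 312×16.7/(8.314×283) = 2.21 mol.
Polytropic n=1.49: T₂ = T₁(V₁/V₂)^(n−1) = 283×(6.76)^0.49 = 722 K; P₂ = P₁(V₁/V₂)^n = 5380 kPa.
W = (P₁V₁−P₂V₂)/(n−1) = (312×16.7−5380×2.47)/0.49 = -16500 J.
ΔU = nCvΔT = 2.21×12.5×(722−283) = 12100 J.
Q = ΔU + W = -4370 J.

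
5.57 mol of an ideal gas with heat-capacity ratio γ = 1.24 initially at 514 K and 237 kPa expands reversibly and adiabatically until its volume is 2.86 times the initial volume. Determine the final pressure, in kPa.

64.4 kPa

V₁ = nRT₁/P₁ = 5.57×8.314×514/237 = 100 L.
Adiabatic: TV^(γ−1) = const ⇒ T₂ = 514×(0.350)^0.240 = 399 K; PV^γ = const ⇒ P₂ = 64.4 kPa.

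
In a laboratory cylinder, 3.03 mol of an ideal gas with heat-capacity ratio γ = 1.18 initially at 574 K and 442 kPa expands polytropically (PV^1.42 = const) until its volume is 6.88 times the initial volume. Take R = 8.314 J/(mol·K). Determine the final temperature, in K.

255 K

V₁ = nRT₁/P₁ = 3.03×8.314×574/442 = 32.7 L.
Polytropic n=1.42: T₂ = T₁(V₁/V₂)^(n−1) = 574×(0.145)^0.42 = 255 K; P₂ = P₁(V₁/V₂)^n = 28.6 kPa.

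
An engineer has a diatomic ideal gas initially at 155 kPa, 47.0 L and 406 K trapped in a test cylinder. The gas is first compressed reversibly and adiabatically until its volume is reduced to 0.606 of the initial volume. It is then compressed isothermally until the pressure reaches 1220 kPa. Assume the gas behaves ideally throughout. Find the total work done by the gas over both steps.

-16200 J

n = P₁V₁/(RT₁) = 155×47.0/(8.314×406) = 2.16 mol.
Step 1 — Adiabatic: TV^(γ−1) = const ⇒ T₂ = 406×(1.65)^0.400 = 496 K; PV^γ = const ⇒ P₂ = 313 kPa.
ΔU = nCvΔT = 2.16×20.8×(496−406) = 4040 J.
Q = 0 for an adiabatic process, so W = −ΔU = -4040 J.
State after step 1: P = 313 kPa, V = 28.5 L, T = 496 K.
Step 2 — Isothermal: T stays 496 K; PV = const ⇒ V₂ = 7.30 L, P₂ = 1220 kPa.
ΔU = 0 (ideal gas, T constant).
W = nRT ln(V₂/V₁) = 2.16×8.314×496×ln(0.256) = -12100 J.
Q = ΔU + W = -12100 J.
Net over both steps: W = -16200 J, Q = -12100 J, ΔU = 4040 J.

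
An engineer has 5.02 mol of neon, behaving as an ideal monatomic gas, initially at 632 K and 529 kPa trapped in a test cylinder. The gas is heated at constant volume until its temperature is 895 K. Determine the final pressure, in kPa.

749 kPa

V₁ = nRT₁/P₁ = 5.02×8.314×632/529 = 49.9 L.
Isochoric: V stays 49.9 L; P/T = const ⇒ T₂ = 895 K, P₂ = 749 kPa.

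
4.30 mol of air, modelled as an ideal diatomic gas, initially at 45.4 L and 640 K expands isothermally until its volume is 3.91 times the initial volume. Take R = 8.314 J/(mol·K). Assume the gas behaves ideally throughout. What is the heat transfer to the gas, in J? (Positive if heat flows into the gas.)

P₁ = nRT₁/V₁ = 4.30×8.314×640/45.4 = 504 kPa.
Isothermal: T stays 640 K; PV = const ⇒ V₂ = 178 L, P₂ = 129 kPa.
ΔU = 0 (ideal gas, T constant).
W = nRT ln(V₂/V₁) = 4.30×8.314×640×ln(3.91) = 31200 J.
Q = ΔU + W = 31200 J.

31200 J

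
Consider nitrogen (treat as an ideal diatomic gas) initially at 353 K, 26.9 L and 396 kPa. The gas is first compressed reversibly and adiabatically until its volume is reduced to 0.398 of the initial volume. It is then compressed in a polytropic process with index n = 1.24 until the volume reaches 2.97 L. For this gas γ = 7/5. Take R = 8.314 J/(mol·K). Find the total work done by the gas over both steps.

-35000 J

n = P₁V₁/(RT₁) = 396×26.9/(8.314×353) = 3.63 mol.
Step 1 — Adiabatic: TV^(γ−1) = const ⇒ T₂ = 353×(2.51)^0.400 = 510 K; PV^γ = const ⇒ P₂ = 1440 kPa.
ΔU = nCvΔT = 3.63×20.8×(510−353) = 11900 J.
Q = 0 for an adiabatic process, so W = −ΔU = -11900 J.
State after step 1: P = 1440 kPa, V = 10.7 L, T = 510 K.
Step 2 — Polytropic n=1.24: T₂ = T₁(V₁/V₂)^(n−1) = 510×(3.60)^0.24 = 694 K; P₂ = P₁(V₁/V₂)^n = 7050 kPa.
W = (P₁V₁−P₂V₂)/(n−1) = (1440×10.7−7050×2.97)/0.24 = -23100 J.
ΔU = nCvΔT = 3.63×20.8×(694−510) = 13900 J.
Q = ΔU + W = -9250 J.
Net over both steps: W = -35000 J, Q = -9250 J, ΔU = 25700 J.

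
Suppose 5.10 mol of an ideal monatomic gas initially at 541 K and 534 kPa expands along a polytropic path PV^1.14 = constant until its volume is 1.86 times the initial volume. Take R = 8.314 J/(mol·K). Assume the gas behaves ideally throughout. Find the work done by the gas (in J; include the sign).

V₁ = nRT₁/P₁ = 5.10×8.314×541/534 = 43.0 L.
Polytropic n=1.14: T₂ = T₁(V₁/V₂)^(n−1) = 541×(0.538)^0.14 = 496 K; P₂ = P₁(V₁/V₂)^n = 263 kPa.
W = (P₁V₁−P₂V₂)/(n−1) = (534×43.0−263×79.9)/0.14 = 13600 J.

13600 J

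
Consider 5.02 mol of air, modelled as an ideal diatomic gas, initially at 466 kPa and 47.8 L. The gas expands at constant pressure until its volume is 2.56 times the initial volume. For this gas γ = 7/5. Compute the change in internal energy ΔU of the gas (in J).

T₁ = P₁V₁/(nR) = 466×47.8/(5.02×8.314) = 534 K.
Isobaric: P stays 466 kPa; V/T = const ⇒ T₂ = 1370 K, V₂ = 122 L.
For an ideal gas ΔU = nCvΔT with Cv = (5/2)R = 20.8 J/(mol·K).
ΔU = 5.02×20.8×(1370−534) = 86900 J.

86900 J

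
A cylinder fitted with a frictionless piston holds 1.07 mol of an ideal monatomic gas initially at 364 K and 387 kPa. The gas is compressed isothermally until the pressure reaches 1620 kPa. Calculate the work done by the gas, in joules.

-4640 J

V₁ = nRT₁/P₁ = 1.07×8.314×364/387 = 8.37 L.
Isothermal: T stays 364 K; PV = const ⇒ V₂ = 2.00 L, P₂ = 1620 kPa.
W = nRT ln(V₂/V₁) = 1.07×8.314×364×ln(0.239) = -4640 J.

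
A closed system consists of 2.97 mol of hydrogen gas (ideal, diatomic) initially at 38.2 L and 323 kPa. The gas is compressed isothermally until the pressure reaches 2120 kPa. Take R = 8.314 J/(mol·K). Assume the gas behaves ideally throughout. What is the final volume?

5.82 L

T₁ = P₁V₁/(nR) = 323×38.2/(2.97×8.314) = 500 K.
Isothermal: T stays 500 K; PV = const ⇒ V₂ = 5.82 L, P₂ = 2120 kPa.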